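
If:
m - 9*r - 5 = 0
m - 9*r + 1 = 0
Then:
No Solution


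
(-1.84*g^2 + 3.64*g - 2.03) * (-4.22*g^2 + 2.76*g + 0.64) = 7.7648*g^4 - 20.4392*g^3 + 17.4354*g^2 - 3.2732*g - 1.2992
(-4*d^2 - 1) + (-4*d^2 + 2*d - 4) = -8*d^2 + 2*d - 5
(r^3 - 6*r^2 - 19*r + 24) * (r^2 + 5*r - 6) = r^5 - r^4 - 55*r^3 - 35*r^2 + 234*r - 144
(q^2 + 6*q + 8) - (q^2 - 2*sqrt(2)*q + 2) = 2*sqrt(2)*q + 6*q + 6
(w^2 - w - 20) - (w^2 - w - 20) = 0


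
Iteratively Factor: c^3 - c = (c + 1)*(c^2 - c) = (c - 1)*(c + 1)*(c)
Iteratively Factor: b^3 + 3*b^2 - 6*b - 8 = (b + 1)*(b^2 + 2*b - 8) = (b + 1)*(b + 4)*(b - 2)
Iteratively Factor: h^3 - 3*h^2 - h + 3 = (h - 1)*(h^2 - 2*h - 3) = (h - 1)*(h + 1)*(h - 3)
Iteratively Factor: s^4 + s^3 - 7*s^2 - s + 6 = (s - 1)*(s^3 + 2*s^2 - 5*s - 6) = (s - 1)*(s + 3)*(s^2 - s - 2) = (s - 1)*(s + 1)*(s + 3)*(s - 2)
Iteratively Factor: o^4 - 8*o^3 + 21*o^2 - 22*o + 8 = (o - 4)*(o^3 - 4*o^2 + 5*o - 2) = (o - 4)*(o - 1)*(o^2 - 3*o + 2) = (o - 4)*(o - 1)^2*(o - 2)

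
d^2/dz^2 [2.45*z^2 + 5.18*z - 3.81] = 4.90000000000000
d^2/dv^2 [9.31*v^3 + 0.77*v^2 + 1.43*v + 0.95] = 55.86*v + 1.54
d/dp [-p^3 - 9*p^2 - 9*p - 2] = -3*p^2 - 18*p - 9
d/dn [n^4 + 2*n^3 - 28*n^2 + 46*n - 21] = 4*n^3 + 6*n^2 - 56*n + 46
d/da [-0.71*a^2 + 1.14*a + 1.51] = 1.14 - 1.42*a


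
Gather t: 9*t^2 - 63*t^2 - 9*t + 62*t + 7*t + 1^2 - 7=-54*t^2 + 60*t - 6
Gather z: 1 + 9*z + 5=9*z + 6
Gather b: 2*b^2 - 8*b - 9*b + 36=2*b^2 - 17*b + 36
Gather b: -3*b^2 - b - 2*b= -3*b^2 - 3*b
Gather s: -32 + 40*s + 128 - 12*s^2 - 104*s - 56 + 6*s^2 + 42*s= -6*s^2 - 22*s + 40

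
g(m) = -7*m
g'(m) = -7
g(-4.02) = 28.14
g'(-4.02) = -7.00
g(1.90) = -13.30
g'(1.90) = -7.00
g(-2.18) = 15.26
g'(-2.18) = -7.00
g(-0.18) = 1.26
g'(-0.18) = -7.00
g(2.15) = -15.05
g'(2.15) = -7.00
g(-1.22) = 8.54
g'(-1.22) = -7.00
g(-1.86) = 13.02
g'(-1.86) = -7.00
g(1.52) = -10.64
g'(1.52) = -7.00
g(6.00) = -42.00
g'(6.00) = -7.00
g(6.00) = -42.00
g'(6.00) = -7.00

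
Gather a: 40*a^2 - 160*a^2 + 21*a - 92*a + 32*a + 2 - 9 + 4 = -120*a^2 - 39*a - 3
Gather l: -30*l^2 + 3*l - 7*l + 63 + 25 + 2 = -30*l^2 - 4*l + 90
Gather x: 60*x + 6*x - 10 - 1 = 66*x - 11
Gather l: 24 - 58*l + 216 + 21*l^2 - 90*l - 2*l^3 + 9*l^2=-2*l^3 + 30*l^2 - 148*l + 240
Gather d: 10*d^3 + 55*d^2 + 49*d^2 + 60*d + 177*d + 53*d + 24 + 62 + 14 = 10*d^3 + 104*d^2 + 290*d + 100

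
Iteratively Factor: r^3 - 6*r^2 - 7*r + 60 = (r - 4)*(r^2 - 2*r - 15) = (r - 4)*(r + 3)*(r - 5)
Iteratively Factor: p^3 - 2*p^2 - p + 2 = (p + 1)*(p^2 - 3*p + 2) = (p - 2)*(p + 1)*(p - 1)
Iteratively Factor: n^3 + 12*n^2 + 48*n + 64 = (n + 4)*(n^2 + 8*n + 16) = (n + 4)^2*(n + 4)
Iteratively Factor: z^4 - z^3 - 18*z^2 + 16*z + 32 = (z - 2)*(z^3 + z^2 - 16*z - 16) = (z - 2)*(z + 1)*(z^2 - 16) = (z - 2)*(z + 1)*(z + 4)*(z - 4)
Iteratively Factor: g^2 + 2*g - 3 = (g + 3)*(g - 1)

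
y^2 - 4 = (y - 2)*(y + 2)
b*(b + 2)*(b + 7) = b^3 + 9*b^2 + 14*b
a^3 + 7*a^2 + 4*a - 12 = (a - 1)*(a + 2)*(a + 6)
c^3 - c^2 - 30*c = c*(c - 6)*(c + 5)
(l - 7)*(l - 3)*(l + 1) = l^3 - 9*l^2 + 11*l + 21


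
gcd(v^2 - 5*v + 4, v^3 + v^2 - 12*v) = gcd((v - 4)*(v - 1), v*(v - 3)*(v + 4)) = 1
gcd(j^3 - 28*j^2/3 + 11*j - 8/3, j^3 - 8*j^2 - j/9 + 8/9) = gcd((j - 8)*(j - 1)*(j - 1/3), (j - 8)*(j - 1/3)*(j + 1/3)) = j^2 - 25*j/3 + 8/3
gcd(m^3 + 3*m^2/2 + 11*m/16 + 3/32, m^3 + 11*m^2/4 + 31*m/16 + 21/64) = m^2 + m + 3/16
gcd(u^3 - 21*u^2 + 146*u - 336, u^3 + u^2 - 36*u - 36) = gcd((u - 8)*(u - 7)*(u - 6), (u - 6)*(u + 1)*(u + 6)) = u - 6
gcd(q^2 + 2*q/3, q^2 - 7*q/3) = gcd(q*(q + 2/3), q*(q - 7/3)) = q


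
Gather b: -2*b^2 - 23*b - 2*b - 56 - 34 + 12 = -2*b^2 - 25*b - 78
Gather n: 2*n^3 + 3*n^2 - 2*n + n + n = 2*n^3 + 3*n^2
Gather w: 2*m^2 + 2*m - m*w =2*m^2 - m*w + 2*m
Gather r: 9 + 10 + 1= 20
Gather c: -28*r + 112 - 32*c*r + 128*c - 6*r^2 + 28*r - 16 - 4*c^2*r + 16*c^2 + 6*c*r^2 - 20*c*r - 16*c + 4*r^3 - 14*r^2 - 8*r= c^2*(16 - 4*r) + c*(6*r^2 - 52*r + 112) + 4*r^3 - 20*r^2 - 8*r + 96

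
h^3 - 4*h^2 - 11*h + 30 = (h - 5)*(h - 2)*(h + 3)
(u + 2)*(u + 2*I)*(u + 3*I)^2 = u^4 + 2*u^3 + 8*I*u^3 - 21*u^2 + 16*I*u^2 - 42*u - 18*I*u - 36*I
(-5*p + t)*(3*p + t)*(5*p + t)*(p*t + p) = -75*p^4*t - 75*p^4 - 25*p^3*t^2 - 25*p^3*t + 3*p^2*t^3 + 3*p^2*t^2 + p*t^4 + p*t^3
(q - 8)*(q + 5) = q^2 - 3*q - 40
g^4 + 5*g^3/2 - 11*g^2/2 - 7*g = g*(g - 2)*(g + 1)*(g + 7/2)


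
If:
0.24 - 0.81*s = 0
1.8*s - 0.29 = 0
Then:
No Solution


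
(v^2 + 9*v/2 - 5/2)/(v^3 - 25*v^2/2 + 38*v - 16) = (v + 5)/(v^2 - 12*v + 32)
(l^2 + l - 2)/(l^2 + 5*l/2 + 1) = 2*(l - 1)/(2*l + 1)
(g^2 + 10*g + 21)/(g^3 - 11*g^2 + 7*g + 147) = (g + 7)/(g^2 - 14*g + 49)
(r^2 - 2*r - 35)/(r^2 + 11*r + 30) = (r - 7)/(r + 6)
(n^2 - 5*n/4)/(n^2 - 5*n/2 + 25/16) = 4*n/(4*n - 5)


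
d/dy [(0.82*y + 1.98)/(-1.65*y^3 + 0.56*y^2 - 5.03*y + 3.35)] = (2.706*y^3 + 9.3418*y^2 - 2.2176*y + 12.7064)/(2.7225*y^6 - 1.848*y^5 + 16.9126*y^4 - 16.6886*y^3 + 29.0529*y^2 - 33.701*y + 11.2225)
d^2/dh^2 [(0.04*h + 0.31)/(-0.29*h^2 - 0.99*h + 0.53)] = (-(0.04*h + 0.31)*(0.58*h + 0.99)*(1.16*h + 1.98) + (0.0696*h + 0.259)*(0.29*h^2 + 0.99*h - 0.53))/(0.29*h^2 + 0.99*h - 0.53)^3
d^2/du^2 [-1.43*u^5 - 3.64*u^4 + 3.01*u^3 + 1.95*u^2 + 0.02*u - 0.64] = -28.6*u^3 - 43.68*u^2 + 18.06*u + 3.9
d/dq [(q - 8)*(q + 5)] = 2*q - 3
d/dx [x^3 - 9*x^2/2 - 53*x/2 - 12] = 3*x^2 - 9*x - 53/2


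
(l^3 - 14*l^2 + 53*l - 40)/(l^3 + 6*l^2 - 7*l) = (l^2 - 13*l + 40)/(l*(l + 7))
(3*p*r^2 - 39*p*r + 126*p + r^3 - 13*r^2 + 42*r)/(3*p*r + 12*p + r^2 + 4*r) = (r^2 - 13*r + 42)/(r + 4)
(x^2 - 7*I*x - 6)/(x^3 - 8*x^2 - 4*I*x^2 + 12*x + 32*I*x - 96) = (x - I)/(x^2 + 2*x*(-4 + I) - 16*I)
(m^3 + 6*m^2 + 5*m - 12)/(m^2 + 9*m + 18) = (m^2 + 3*m - 4)/(m + 6)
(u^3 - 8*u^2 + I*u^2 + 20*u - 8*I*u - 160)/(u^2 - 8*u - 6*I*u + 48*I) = (u^2 + I*u + 20)/(u - 6*I)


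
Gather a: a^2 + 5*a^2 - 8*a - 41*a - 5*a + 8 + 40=6*a^2 - 54*a + 48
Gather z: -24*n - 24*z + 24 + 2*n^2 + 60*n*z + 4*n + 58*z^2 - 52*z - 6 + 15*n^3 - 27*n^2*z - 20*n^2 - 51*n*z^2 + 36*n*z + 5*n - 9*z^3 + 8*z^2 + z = 15*n^3 - 18*n^2 - 15*n - 9*z^3 + z^2*(66 - 51*n) + z*(-27*n^2 + 96*n - 75) + 18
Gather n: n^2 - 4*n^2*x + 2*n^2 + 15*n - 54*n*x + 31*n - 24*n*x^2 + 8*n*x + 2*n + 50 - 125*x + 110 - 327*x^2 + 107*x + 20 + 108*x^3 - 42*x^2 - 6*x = n^2*(3 - 4*x) + n*(-24*x^2 - 46*x + 48) + 108*x^3 - 369*x^2 - 24*x + 180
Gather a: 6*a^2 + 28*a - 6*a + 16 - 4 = 6*a^2 + 22*a + 12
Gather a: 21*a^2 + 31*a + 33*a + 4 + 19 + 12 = 21*a^2 + 64*a + 35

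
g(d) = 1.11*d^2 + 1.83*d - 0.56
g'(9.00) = 21.81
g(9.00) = 105.82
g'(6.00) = 15.15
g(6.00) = 50.38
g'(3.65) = 9.93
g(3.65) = 20.91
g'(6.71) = 16.73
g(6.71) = 61.70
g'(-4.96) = -9.18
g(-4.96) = 17.67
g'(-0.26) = 1.25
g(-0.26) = -0.96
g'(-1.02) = -0.43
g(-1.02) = -1.27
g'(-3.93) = -6.89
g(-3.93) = 9.39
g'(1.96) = 6.18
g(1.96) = 7.29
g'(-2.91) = -4.63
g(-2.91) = 3.51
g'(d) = 2.22*d + 1.83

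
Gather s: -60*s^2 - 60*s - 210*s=-60*s^2 - 270*s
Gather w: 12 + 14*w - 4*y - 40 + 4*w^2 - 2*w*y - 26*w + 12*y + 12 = 4*w^2 + w*(-2*y - 12) + 8*y - 16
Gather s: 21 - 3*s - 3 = 18 - 3*s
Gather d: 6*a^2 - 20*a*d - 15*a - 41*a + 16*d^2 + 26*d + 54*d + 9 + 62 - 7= 6*a^2 - 56*a + 16*d^2 + d*(80 - 20*a) + 64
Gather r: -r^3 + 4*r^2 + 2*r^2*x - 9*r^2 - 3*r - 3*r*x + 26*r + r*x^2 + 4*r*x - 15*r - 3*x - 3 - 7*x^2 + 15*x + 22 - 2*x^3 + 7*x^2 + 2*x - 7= -r^3 + r^2*(2*x - 5) + r*(x^2 + x + 8) - 2*x^3 + 14*x + 12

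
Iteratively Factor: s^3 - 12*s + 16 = (s - 2)*(s^2 + 2*s - 8) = (s - 2)^2*(s + 4)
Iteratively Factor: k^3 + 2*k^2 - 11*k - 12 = (k - 3)*(k^2 + 5*k + 4) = (k - 3)*(k + 1)*(k + 4)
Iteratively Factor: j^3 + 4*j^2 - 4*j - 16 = (j - 2)*(j^2 + 6*j + 8) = (j - 2)*(j + 2)*(j + 4)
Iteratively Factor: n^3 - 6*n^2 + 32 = (n - 4)*(n^2 - 2*n - 8) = (n - 4)^2*(n + 2)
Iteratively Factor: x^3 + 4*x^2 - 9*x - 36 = (x - 3)*(x^2 + 7*x + 12) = (x - 3)*(x + 3)*(x + 4)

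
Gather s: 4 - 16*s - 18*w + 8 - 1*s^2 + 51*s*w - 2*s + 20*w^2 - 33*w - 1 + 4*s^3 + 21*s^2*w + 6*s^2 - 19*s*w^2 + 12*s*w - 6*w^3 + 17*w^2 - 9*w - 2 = 4*s^3 + s^2*(21*w + 5) + s*(-19*w^2 + 63*w - 18) - 6*w^3 + 37*w^2 - 60*w + 9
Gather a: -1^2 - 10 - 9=-20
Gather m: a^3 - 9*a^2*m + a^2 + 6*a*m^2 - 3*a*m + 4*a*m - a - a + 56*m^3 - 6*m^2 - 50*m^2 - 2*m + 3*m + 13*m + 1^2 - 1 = a^3 + a^2 - 2*a + 56*m^3 + m^2*(6*a - 56) + m*(-9*a^2 + a + 14)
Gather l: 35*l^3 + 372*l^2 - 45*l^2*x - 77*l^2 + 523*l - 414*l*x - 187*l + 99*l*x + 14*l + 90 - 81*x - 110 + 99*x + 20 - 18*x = 35*l^3 + l^2*(295 - 45*x) + l*(350 - 315*x)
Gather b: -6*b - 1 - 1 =-6*b - 2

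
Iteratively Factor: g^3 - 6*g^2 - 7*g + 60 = (g - 5)*(g^2 - g - 12) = (g - 5)*(g + 3)*(g - 4)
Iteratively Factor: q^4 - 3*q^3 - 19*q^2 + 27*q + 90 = (q - 3)*(q^3 - 19*q - 30) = (q - 3)*(q + 3)*(q^2 - 3*q - 10) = (q - 3)*(q + 2)*(q + 3)*(q - 5)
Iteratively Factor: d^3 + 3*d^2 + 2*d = (d + 1)*(d^2 + 2*d) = d*(d + 1)*(d + 2)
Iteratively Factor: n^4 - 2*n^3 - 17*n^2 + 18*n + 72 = (n - 3)*(n^3 + n^2 - 14*n - 24) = (n - 3)*(n + 2)*(n^2 - n - 12) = (n - 3)*(n + 2)*(n + 3)*(n - 4)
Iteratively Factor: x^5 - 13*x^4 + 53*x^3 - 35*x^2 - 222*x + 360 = (x - 4)*(x^4 - 9*x^3 + 17*x^2 + 33*x - 90) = (x - 4)*(x + 2)*(x^3 - 11*x^2 + 39*x - 45) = (x - 4)*(x - 3)*(x + 2)*(x^2 - 8*x + 15) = (x - 4)*(x - 3)^2*(x + 2)*(x - 5)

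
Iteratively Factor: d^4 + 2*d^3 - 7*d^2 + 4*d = (d + 4)*(d^3 - 2*d^2 + d) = (d - 1)*(d + 4)*(d^2 - d) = d*(d - 1)*(d + 4)*(d - 1)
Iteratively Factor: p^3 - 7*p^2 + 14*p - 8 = (p - 1)*(p^2 - 6*p + 8) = (p - 2)*(p - 1)*(p - 4)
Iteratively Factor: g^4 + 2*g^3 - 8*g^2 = (g - 2)*(g^3 + 4*g^2) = (g - 2)*(g + 4)*(g^2) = g*(g - 2)*(g + 4)*(g)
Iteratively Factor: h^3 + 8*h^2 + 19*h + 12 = (h + 3)*(h^2 + 5*h + 4) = (h + 1)*(h + 3)*(h + 4)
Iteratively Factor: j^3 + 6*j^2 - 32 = (j - 2)*(j^2 + 8*j + 16) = (j - 2)*(j + 4)*(j + 4)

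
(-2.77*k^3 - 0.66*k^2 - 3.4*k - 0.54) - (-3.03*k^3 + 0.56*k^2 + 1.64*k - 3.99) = 0.26*k^3 - 1.22*k^2 - 5.04*k + 3.45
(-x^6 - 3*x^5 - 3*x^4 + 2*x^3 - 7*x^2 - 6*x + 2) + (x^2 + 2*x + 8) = -x^6 - 3*x^5 - 3*x^4 + 2*x^3 - 6*x^2 - 4*x + 10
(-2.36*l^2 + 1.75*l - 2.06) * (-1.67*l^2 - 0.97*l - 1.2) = 3.9412*l^4 - 0.6333*l^3 + 4.5747*l^2 - 0.1018*l + 2.472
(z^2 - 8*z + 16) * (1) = z^2 - 8*z + 16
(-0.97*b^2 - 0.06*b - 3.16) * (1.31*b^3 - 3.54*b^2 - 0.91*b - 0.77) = -1.2707*b^5 + 3.3552*b^4 - 3.0445*b^3 + 11.9879*b^2 + 2.9218*b + 2.4332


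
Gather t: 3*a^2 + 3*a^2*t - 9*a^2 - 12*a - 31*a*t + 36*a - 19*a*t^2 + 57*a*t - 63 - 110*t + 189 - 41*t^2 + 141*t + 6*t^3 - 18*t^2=-6*a^2 + 24*a + 6*t^3 + t^2*(-19*a - 59) + t*(3*a^2 + 26*a + 31) + 126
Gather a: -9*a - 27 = -9*a - 27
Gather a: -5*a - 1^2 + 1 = -5*a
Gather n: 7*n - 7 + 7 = 7*n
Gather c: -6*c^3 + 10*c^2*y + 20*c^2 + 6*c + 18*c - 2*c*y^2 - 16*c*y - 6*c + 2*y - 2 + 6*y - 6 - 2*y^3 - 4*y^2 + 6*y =-6*c^3 + c^2*(10*y + 20) + c*(-2*y^2 - 16*y + 18) - 2*y^3 - 4*y^2 + 14*y - 8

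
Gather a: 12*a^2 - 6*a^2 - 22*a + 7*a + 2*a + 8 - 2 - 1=6*a^2 - 13*a + 5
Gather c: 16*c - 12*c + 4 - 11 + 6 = 4*c - 1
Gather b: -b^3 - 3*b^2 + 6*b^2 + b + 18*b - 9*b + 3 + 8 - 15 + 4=-b^3 + 3*b^2 + 10*b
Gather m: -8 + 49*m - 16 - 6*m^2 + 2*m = -6*m^2 + 51*m - 24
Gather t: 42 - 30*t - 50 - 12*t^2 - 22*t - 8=-12*t^2 - 52*t - 16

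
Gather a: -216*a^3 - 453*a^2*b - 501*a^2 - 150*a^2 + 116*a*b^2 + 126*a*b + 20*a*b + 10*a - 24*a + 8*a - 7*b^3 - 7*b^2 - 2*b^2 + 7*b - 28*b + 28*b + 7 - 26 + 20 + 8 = -216*a^3 + a^2*(-453*b - 651) + a*(116*b^2 + 146*b - 6) - 7*b^3 - 9*b^2 + 7*b + 9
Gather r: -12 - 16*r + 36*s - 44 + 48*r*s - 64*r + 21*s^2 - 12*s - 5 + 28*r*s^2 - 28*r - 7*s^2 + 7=r*(28*s^2 + 48*s - 108) + 14*s^2 + 24*s - 54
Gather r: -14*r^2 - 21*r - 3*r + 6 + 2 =-14*r^2 - 24*r + 8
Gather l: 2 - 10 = -8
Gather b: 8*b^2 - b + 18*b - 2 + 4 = 8*b^2 + 17*b + 2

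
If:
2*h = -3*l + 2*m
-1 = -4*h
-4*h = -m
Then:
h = 1/4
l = 1/2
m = 1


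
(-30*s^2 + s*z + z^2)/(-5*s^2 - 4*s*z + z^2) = (6*s + z)/(s + z)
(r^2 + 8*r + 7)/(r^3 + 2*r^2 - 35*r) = (r + 1)/(r*(r - 5))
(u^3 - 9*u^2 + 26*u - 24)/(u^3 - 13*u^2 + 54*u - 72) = (u - 2)/(u - 6)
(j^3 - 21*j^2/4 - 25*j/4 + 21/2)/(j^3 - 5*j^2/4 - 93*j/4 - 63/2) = (j - 1)/(j + 3)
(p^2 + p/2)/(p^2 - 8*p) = (p + 1/2)/(p - 8)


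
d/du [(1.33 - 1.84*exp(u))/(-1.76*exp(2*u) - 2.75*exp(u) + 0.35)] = (-3.2384*exp(2*u) + 4.6816*exp(u) + 3.0135)*exp(u)/(3.0976*exp(4*u) + 9.68*exp(3*u) + 6.3305*exp(2*u) - 1.925*exp(u) + 0.1225)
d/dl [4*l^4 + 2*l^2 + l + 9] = 16*l^3 + 4*l + 1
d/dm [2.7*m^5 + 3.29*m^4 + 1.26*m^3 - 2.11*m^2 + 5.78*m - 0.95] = 13.5*m^4 + 13.16*m^3 + 3.78*m^2 - 4.22*m + 5.78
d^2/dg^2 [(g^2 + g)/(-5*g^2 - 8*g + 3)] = 6*(5*g^3 - 15*g^2 - 15*g - 11)/(125*g^6 + 600*g^5 + 735*g^4 - 208*g^3 - 441*g^2 + 216*g - 27)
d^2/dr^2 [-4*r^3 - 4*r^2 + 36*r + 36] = -24*r - 8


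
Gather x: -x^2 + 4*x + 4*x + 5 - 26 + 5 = -x^2 + 8*x - 16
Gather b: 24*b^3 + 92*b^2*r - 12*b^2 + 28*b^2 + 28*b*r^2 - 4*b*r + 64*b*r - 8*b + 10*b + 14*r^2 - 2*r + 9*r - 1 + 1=24*b^3 + b^2*(92*r + 16) + b*(28*r^2 + 60*r + 2) + 14*r^2 + 7*r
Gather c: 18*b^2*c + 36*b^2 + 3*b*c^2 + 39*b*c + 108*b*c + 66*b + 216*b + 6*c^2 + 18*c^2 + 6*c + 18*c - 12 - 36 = 36*b^2 + 282*b + c^2*(3*b + 24) + c*(18*b^2 + 147*b + 24) - 48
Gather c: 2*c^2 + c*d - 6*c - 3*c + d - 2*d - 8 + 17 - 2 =2*c^2 + c*(d - 9) - d + 7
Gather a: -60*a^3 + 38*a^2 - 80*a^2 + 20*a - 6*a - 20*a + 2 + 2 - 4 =-60*a^3 - 42*a^2 - 6*a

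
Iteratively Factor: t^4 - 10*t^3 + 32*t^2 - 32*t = (t - 4)*(t^3 - 6*t^2 + 8*t) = (t - 4)*(t - 2)*(t^2 - 4*t) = t*(t - 4)*(t - 2)*(t - 4)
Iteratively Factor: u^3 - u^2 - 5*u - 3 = (u - 3)*(u^2 + 2*u + 1) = (u - 3)*(u + 1)*(u + 1)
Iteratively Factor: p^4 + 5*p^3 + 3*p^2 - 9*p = (p - 1)*(p^3 + 6*p^2 + 9*p) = p*(p - 1)*(p^2 + 6*p + 9) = p*(p - 1)*(p + 3)*(p + 3)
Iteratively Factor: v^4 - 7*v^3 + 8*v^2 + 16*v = (v)*(v^3 - 7*v^2 + 8*v + 16) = v*(v - 4)*(v^2 - 3*v - 4) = v*(v - 4)^2*(v + 1)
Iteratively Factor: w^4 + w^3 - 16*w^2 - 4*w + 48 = (w + 2)*(w^3 - w^2 - 14*w + 24) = (w - 2)*(w + 2)*(w^2 + w - 12) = (w - 2)*(w + 2)*(w + 4)*(w - 3)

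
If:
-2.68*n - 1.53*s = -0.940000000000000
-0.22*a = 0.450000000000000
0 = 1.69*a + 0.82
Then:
No Solution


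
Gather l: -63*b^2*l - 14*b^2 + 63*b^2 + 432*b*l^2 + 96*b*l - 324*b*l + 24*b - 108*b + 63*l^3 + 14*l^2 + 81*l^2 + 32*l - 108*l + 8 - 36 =49*b^2 - 84*b + 63*l^3 + l^2*(432*b + 95) + l*(-63*b^2 - 228*b - 76) - 28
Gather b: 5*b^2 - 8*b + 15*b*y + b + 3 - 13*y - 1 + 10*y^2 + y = 5*b^2 + b*(15*y - 7) + 10*y^2 - 12*y + 2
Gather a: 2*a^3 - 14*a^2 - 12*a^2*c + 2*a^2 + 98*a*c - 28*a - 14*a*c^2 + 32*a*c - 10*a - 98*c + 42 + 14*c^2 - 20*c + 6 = 2*a^3 + a^2*(-12*c - 12) + a*(-14*c^2 + 130*c - 38) + 14*c^2 - 118*c + 48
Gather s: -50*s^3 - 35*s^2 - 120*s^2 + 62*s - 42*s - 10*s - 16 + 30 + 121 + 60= -50*s^3 - 155*s^2 + 10*s + 195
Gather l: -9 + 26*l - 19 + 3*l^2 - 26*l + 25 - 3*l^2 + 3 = 0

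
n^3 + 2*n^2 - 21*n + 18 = (n - 3)*(n - 1)*(n + 6)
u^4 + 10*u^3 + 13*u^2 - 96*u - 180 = (u - 3)*(u + 2)*(u + 5)*(u + 6)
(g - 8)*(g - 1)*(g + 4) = g^3 - 5*g^2 - 28*g + 32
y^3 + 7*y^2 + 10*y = y*(y + 2)*(y + 5)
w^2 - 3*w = w*(w - 3)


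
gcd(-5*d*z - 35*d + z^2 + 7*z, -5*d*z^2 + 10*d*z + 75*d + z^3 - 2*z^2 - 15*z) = -5*d + z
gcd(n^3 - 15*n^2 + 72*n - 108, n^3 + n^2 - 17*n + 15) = n - 3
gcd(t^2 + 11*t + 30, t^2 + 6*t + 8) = 1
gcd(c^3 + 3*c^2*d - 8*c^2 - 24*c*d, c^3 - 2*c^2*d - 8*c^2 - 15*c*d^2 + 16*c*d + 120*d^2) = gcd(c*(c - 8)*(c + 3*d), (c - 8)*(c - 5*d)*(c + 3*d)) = c^2 + 3*c*d - 8*c - 24*d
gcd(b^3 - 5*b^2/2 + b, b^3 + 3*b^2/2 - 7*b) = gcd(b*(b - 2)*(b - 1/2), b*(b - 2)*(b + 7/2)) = b^2 - 2*b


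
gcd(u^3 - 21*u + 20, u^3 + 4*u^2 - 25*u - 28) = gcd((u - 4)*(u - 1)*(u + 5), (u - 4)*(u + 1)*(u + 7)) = u - 4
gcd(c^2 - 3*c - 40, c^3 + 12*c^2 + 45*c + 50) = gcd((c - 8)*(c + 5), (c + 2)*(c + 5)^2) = c + 5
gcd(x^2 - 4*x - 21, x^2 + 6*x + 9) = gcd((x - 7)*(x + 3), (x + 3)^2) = x + 3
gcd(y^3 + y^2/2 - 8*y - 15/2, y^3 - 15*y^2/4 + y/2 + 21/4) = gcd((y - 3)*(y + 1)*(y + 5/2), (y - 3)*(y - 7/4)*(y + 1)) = y^2 - 2*y - 3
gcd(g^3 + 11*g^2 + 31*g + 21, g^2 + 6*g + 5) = g + 1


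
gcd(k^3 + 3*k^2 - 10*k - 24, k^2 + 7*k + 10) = k + 2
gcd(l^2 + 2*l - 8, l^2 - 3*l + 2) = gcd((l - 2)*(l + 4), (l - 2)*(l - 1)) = l - 2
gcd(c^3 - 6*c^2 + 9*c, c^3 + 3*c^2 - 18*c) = c^2 - 3*c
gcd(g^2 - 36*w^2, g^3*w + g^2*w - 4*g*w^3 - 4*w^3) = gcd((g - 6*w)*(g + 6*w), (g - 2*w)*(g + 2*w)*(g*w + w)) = 1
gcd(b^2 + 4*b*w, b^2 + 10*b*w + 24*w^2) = b + 4*w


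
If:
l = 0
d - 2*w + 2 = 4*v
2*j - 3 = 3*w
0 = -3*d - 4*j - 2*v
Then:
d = -10*w/7 - 2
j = 3*w/2 + 3/2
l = 0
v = -6*w/7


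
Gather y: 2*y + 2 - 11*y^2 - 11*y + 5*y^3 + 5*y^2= 5*y^3 - 6*y^2 - 9*y + 2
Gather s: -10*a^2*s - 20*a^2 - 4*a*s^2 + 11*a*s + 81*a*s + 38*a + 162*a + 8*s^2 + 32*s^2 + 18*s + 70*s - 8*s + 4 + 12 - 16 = -20*a^2 + 200*a + s^2*(40 - 4*a) + s*(-10*a^2 + 92*a + 80)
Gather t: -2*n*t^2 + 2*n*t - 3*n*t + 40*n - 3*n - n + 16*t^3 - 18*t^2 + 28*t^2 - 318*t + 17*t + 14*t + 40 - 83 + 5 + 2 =36*n + 16*t^3 + t^2*(10 - 2*n) + t*(-n - 287) - 36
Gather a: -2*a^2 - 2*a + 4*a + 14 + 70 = -2*a^2 + 2*a + 84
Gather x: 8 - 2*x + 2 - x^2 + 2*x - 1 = 9 - x^2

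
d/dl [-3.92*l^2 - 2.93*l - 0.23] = -7.84*l - 2.93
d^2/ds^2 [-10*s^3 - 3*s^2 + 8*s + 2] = -60*s - 6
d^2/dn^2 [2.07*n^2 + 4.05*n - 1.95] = 4.14000000000000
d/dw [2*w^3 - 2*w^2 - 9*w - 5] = 6*w^2 - 4*w - 9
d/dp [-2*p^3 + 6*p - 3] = 6 - 6*p^2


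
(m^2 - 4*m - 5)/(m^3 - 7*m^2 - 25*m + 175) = (m + 1)/(m^2 - 2*m - 35)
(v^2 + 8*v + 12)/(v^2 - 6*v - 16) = (v + 6)/(v - 8)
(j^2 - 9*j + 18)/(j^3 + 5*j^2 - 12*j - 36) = (j - 6)/(j^2 + 8*j + 12)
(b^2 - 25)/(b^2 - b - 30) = (b - 5)/(b - 6)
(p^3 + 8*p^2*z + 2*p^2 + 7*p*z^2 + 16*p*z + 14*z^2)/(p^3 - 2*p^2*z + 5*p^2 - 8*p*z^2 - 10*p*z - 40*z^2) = (-p^3 - 8*p^2*z - 2*p^2 - 7*p*z^2 - 16*p*z - 14*z^2)/(-p^3 + 2*p^2*z - 5*p^2 + 8*p*z^2 + 10*p*z + 40*z^2)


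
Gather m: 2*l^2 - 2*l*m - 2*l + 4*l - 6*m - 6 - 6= 2*l^2 + 2*l + m*(-2*l - 6) - 12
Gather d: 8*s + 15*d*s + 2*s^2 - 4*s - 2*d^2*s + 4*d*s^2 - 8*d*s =-2*d^2*s + d*(4*s^2 + 7*s) + 2*s^2 + 4*s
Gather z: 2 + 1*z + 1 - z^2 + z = -z^2 + 2*z + 3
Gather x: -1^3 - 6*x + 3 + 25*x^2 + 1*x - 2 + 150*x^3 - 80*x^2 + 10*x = 150*x^3 - 55*x^2 + 5*x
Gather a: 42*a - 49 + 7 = 42*a - 42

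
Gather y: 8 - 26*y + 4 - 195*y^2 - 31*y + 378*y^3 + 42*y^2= 378*y^3 - 153*y^2 - 57*y + 12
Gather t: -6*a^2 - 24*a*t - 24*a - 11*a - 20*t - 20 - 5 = -6*a^2 - 35*a + t*(-24*a - 20) - 25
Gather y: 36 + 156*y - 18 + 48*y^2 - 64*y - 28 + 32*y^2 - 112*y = 80*y^2 - 20*y - 10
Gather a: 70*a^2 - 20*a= 70*a^2 - 20*a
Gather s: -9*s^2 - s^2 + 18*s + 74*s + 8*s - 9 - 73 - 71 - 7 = -10*s^2 + 100*s - 160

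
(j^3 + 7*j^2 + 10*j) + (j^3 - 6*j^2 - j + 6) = 2*j^3 + j^2 + 9*j + 6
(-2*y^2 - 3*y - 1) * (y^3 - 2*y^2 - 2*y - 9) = -2*y^5 + y^4 + 9*y^3 + 26*y^2 + 29*y + 9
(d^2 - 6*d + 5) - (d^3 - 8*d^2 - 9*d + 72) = -d^3 + 9*d^2 + 3*d - 67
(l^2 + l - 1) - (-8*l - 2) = l^2 + 9*l + 1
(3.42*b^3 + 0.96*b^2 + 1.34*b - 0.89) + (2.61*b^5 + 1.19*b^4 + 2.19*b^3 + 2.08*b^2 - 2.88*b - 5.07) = 2.61*b^5 + 1.19*b^4 + 5.61*b^3 + 3.04*b^2 - 1.54*b - 5.96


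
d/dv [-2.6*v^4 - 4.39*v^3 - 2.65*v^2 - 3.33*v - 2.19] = -10.4*v^3 - 13.17*v^2 - 5.3*v - 3.33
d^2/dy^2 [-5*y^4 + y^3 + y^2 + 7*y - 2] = -60*y^2 + 6*y + 2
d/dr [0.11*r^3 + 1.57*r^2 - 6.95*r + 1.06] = 0.33*r^2 + 3.14*r - 6.95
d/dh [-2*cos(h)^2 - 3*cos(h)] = (4*cos(h) + 3)*sin(h)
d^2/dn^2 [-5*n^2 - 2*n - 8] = -10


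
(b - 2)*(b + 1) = b^2 - b - 2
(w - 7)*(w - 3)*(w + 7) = w^3 - 3*w^2 - 49*w + 147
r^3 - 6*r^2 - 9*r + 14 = (r - 7)*(r - 1)*(r + 2)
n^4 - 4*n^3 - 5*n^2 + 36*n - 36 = (n - 3)*(n - 2)^2*(n + 3)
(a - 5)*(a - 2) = a^2 - 7*a + 10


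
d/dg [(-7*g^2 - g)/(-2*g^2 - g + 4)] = (5*g^2 - 56*g - 4)/(4*g^4 + 4*g^3 - 15*g^2 - 8*g + 16)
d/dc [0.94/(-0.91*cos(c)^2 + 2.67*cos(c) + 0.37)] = (2.5098 - 1.7108*cos(c))*sin(c)/(-0.91*cos(c)^2 + 2.67*cos(c) + 0.37)^2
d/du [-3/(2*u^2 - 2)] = 3*u/(u^2 - 1)^2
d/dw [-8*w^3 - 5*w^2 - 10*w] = -24*w^2 - 10*w - 10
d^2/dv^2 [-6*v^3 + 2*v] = -36*v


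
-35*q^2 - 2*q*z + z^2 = (-7*q + z)*(5*q + z)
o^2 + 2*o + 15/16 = (o + 3/4)*(o + 5/4)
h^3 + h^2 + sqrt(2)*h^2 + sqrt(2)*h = h*(h + 1)*(h + sqrt(2))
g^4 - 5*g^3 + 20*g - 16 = (g - 4)*(g - 2)*(g - 1)*(g + 2)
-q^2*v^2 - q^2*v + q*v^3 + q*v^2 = v*(-q + v)*(q*v + q)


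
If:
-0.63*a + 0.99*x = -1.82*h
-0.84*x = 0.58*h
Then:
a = -2.61247947454844*x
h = -1.44827586206897*x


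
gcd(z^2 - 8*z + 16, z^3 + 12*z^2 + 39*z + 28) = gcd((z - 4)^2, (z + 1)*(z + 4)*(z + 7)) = 1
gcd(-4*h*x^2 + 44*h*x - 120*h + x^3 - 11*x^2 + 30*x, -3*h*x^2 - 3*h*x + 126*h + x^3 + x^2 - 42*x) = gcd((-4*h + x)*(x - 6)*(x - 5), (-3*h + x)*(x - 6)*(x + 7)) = x - 6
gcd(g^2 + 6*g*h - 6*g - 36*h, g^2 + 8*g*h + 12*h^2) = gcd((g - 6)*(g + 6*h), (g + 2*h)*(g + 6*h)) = g + 6*h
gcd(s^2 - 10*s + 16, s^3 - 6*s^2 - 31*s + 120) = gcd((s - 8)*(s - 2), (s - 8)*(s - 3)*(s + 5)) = s - 8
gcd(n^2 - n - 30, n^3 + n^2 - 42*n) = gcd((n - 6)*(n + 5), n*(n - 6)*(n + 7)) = n - 6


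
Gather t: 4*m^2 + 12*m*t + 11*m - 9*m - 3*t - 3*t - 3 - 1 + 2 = 4*m^2 + 2*m + t*(12*m - 6) - 2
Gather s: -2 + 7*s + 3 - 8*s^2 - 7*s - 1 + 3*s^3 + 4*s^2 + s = 3*s^3 - 4*s^2 + s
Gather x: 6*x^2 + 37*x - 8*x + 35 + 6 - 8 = 6*x^2 + 29*x + 33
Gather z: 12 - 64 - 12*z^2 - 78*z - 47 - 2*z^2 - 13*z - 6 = -14*z^2 - 91*z - 105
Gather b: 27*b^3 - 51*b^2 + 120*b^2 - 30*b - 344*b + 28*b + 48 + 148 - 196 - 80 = 27*b^3 + 69*b^2 - 346*b - 80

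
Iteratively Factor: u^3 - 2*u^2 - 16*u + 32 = (u + 4)*(u^2 - 6*u + 8) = (u - 2)*(u + 4)*(u - 4)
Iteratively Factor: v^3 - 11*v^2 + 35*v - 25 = (v - 1)*(v^2 - 10*v + 25) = (v - 5)*(v - 1)*(v - 5)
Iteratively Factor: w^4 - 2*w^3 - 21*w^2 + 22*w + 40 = (w + 1)*(w^3 - 3*w^2 - 18*w + 40) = (w + 1)*(w + 4)*(w^2 - 7*w + 10) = (w - 2)*(w + 1)*(w + 4)*(w - 5)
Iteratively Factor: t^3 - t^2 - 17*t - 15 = (t + 1)*(t^2 - 2*t - 15) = (t + 1)*(t + 3)*(t - 5)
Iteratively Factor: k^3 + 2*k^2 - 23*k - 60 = (k + 3)*(k^2 - k - 20) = (k - 5)*(k + 3)*(k + 4)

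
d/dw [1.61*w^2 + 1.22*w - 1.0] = 3.22*w + 1.22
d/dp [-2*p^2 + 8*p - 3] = 8 - 4*p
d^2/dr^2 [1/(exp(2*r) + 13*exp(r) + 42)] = (2*(2*exp(r) + 13)^2*exp(r) - (4*exp(r) + 13)*(exp(2*r) + 13*exp(r) + 42))*exp(r)/(exp(2*r) + 13*exp(r) + 42)^3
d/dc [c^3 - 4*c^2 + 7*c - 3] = 3*c^2 - 8*c + 7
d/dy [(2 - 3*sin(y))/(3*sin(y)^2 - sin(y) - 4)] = (9*sin(y)^2 - 12*sin(y) + 14)*cos(y)/(-3*sin(y)^2 + sin(y) + 4)^2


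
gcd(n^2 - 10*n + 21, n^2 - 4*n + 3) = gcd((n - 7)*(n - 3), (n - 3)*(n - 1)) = n - 3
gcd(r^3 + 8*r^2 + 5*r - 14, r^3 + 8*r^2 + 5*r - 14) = r^3 + 8*r^2 + 5*r - 14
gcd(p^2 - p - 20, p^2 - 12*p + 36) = 1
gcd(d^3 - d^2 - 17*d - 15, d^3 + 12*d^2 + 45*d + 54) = d + 3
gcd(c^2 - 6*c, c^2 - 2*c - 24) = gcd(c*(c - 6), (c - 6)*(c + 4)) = c - 6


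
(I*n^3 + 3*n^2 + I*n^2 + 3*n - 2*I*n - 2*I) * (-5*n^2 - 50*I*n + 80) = -5*I*n^5 + 35*n^4 - 5*I*n^4 + 35*n^3 - 60*I*n^3 + 140*n^2 - 60*I*n^2 + 140*n - 160*I*n - 160*I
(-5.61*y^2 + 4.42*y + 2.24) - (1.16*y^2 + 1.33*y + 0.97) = -6.77*y^2 + 3.09*y + 1.27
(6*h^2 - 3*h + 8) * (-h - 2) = -6*h^3 - 9*h^2 - 2*h - 16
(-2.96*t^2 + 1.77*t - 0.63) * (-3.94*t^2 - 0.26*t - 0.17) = 11.6624*t^4 - 6.2042*t^3 + 2.5252*t^2 - 0.1371*t + 0.1071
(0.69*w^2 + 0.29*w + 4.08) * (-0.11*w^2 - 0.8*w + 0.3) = -0.0759*w^4 - 0.5839*w^3 - 0.4738*w^2 - 3.177*w + 1.224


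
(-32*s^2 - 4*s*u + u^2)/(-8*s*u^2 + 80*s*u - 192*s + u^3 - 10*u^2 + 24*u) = (4*s + u)/(u^2 - 10*u + 24)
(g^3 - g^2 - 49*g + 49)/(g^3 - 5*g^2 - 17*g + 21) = (g + 7)/(g + 3)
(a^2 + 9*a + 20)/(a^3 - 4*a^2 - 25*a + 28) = (a + 5)/(a^2 - 8*a + 7)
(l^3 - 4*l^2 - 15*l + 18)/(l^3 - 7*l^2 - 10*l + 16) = (l^2 - 3*l - 18)/(l^2 - 6*l - 16)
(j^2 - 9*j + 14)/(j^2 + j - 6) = (j - 7)/(j + 3)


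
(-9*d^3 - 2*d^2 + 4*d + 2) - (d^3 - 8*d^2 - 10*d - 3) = -10*d^3 + 6*d^2 + 14*d + 5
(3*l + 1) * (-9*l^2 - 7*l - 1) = -27*l^3 - 30*l^2 - 10*l - 1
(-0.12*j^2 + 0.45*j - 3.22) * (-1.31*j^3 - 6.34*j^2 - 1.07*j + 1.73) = 0.1572*j^5 + 0.1713*j^4 + 1.4936*j^3 + 19.7257*j^2 + 4.2239*j - 5.5706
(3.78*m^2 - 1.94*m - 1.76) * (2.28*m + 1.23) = 8.6184*m^3 + 0.2262*m^2 - 6.399*m - 2.1648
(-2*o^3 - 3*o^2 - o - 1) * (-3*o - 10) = 6*o^4 + 29*o^3 + 33*o^2 + 13*o + 10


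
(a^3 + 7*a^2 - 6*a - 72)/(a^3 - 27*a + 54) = (a + 4)/(a - 3)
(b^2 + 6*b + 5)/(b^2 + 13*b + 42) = (b^2 + 6*b + 5)/(b^2 + 13*b + 42)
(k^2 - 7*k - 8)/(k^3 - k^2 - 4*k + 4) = (k^2 - 7*k - 8)/(k^3 - k^2 - 4*k + 4)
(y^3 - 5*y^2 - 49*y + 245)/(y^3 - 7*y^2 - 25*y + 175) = (y + 7)/(y + 5)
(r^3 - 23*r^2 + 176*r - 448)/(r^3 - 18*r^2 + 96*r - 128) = (r - 7)/(r - 2)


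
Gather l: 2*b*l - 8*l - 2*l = l*(2*b - 10)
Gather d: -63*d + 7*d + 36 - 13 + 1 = 24 - 56*d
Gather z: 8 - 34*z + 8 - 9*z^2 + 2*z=-9*z^2 - 32*z + 16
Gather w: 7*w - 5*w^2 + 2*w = -5*w^2 + 9*w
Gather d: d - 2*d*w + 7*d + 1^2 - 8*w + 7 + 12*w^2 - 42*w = d*(8 - 2*w) + 12*w^2 - 50*w + 8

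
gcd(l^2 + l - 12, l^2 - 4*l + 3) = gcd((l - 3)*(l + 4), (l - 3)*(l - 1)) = l - 3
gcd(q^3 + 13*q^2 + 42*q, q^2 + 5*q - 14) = q + 7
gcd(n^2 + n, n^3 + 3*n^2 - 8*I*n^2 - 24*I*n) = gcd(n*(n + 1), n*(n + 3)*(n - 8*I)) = n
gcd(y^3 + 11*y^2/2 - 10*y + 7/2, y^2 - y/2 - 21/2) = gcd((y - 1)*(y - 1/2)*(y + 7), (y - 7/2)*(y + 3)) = 1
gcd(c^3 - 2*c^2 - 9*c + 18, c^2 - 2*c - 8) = 1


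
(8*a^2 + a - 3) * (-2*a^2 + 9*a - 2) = -16*a^4 + 70*a^3 - a^2 - 29*a + 6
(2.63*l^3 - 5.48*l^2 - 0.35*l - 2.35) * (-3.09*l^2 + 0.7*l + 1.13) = -8.1267*l^5 + 18.7742*l^4 + 0.2174*l^3 + 0.8241*l^2 - 2.0405*l - 2.6555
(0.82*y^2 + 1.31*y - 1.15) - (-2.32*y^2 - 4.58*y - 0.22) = 3.14*y^2 + 5.89*y - 0.93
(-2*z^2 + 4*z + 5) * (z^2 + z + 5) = -2*z^4 + 2*z^3 - z^2 + 25*z + 25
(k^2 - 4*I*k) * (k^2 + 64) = k^4 - 4*I*k^3 + 64*k^2 - 256*I*k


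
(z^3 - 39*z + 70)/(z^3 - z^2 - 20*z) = (z^2 + 5*z - 14)/(z*(z + 4))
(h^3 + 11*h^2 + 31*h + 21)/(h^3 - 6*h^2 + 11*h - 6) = (h^3 + 11*h^2 + 31*h + 21)/(h^3 - 6*h^2 + 11*h - 6)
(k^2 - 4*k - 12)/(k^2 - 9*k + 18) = (k + 2)/(k - 3)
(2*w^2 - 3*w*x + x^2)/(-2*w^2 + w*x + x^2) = (-2*w + x)/(2*w + x)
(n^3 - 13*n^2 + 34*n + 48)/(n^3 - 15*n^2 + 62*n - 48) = (n + 1)/(n - 1)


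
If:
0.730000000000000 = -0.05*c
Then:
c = -14.60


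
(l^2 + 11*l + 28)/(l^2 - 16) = (l + 7)/(l - 4)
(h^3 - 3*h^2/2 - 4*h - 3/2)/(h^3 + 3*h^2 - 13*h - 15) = (h + 1/2)/(h + 5)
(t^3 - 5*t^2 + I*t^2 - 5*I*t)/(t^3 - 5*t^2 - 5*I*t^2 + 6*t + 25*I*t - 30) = t/(t - 6*I)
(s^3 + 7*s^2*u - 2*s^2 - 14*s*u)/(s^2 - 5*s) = (s^2 + 7*s*u - 2*s - 14*u)/(s - 5)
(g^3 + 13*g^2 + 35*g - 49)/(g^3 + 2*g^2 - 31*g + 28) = (g + 7)/(g - 4)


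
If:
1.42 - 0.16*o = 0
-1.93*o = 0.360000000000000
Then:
No Solution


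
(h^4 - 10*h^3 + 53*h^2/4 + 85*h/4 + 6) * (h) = h^5 - 10*h^4 + 53*h^3/4 + 85*h^2/4 + 6*h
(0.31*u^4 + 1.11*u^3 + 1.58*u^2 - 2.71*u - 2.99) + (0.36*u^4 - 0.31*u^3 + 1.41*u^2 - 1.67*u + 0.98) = 0.67*u^4 + 0.8*u^3 + 2.99*u^2 - 4.38*u - 2.01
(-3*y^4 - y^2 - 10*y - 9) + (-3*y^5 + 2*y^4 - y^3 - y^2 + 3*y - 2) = -3*y^5 - y^4 - y^3 - 2*y^2 - 7*y - 11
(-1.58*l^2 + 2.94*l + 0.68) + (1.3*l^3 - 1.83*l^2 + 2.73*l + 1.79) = 1.3*l^3 - 3.41*l^2 + 5.67*l + 2.47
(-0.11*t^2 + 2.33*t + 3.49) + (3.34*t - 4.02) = -0.11*t^2 + 5.67*t - 0.529999999999999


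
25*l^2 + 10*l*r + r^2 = (5*l + r)^2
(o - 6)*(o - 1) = o^2 - 7*o + 6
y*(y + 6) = y^2 + 6*y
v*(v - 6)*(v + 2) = v^3 - 4*v^2 - 12*v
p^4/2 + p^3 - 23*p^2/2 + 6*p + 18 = (p/2 + 1/2)*(p - 3)*(p - 2)*(p + 6)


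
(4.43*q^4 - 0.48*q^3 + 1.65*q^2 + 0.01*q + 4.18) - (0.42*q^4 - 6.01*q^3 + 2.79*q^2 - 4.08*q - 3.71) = 4.01*q^4 + 5.53*q^3 - 1.14*q^2 + 4.09*q + 7.89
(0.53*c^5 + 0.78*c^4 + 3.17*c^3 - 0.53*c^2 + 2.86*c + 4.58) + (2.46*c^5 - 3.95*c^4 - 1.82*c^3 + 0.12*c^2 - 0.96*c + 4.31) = 2.99*c^5 - 3.17*c^4 + 1.35*c^3 - 0.41*c^2 + 1.9*c + 8.89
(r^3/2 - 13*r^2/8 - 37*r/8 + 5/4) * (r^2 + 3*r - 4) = r^5/2 - r^4/8 - 23*r^3/2 - 49*r^2/8 + 89*r/4 - 5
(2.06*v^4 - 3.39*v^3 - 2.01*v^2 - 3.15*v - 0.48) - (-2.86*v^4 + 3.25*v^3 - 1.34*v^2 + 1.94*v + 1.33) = 4.92*v^4 - 6.64*v^3 - 0.67*v^2 - 5.09*v - 1.81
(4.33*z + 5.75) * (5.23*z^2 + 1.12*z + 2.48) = 22.6459*z^3 + 34.9221*z^2 + 17.1784*z + 14.26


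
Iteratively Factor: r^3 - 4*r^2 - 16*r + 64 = (r - 4)*(r^2 - 16) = (r - 4)^2*(r + 4)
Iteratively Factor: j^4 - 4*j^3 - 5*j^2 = (j + 1)*(j^3 - 5*j^2) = (j - 5)*(j + 1)*(j^2) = j*(j - 5)*(j + 1)*(j)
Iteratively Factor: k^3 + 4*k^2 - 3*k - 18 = (k + 3)*(k^2 + k - 6) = (k + 3)^2*(k - 2)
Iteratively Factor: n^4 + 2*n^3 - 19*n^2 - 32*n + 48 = (n - 4)*(n^3 + 6*n^2 + 5*n - 12) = (n - 4)*(n + 4)*(n^2 + 2*n - 3) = (n - 4)*(n - 1)*(n + 4)*(n + 3)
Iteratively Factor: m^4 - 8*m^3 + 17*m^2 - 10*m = (m - 2)*(m^3 - 6*m^2 + 5*m) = m*(m - 2)*(m^2 - 6*m + 5) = m*(m - 2)*(m - 1)*(m - 5)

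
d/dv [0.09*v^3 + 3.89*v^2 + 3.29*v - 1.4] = 0.27*v^2 + 7.78*v + 3.29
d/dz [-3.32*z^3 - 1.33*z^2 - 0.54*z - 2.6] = -9.96*z^2 - 2.66*z - 0.54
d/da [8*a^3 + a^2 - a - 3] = 24*a^2 + 2*a - 1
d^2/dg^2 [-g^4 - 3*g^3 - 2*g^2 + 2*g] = -12*g^2 - 18*g - 4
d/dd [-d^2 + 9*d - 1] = 9 - 2*d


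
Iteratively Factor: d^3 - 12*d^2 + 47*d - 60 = (d - 5)*(d^2 - 7*d + 12) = (d - 5)*(d - 3)*(d - 4)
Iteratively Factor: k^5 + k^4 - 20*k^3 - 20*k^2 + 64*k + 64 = (k + 2)*(k^4 - k^3 - 18*k^2 + 16*k + 32) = (k - 2)*(k + 2)*(k^3 + k^2 - 16*k - 16) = (k - 2)*(k + 1)*(k + 2)*(k^2 - 16) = (k - 4)*(k - 2)*(k + 1)*(k + 2)*(k + 4)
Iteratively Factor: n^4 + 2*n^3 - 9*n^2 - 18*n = (n)*(n^3 + 2*n^2 - 9*n - 18) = n*(n + 2)*(n^2 - 9) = n*(n - 3)*(n + 2)*(n + 3)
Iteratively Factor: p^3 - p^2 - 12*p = (p + 3)*(p^2 - 4*p) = p*(p + 3)*(p - 4)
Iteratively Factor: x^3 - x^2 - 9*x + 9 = (x + 3)*(x^2 - 4*x + 3) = (x - 3)*(x + 3)*(x - 1)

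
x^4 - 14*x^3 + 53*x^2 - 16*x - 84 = (x - 7)*(x - 6)*(x - 2)*(x + 1)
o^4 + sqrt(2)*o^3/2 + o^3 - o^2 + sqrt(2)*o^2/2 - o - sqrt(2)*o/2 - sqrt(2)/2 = (o - 1)*(o + 1)^2*(o + sqrt(2)/2)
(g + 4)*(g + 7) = g^2 + 11*g + 28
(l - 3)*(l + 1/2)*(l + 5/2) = l^3 - 31*l/4 - 15/4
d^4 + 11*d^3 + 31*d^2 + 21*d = d*(d + 1)*(d + 3)*(d + 7)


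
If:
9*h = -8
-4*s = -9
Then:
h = -8/9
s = 9/4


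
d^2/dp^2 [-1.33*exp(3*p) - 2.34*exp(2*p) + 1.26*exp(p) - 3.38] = (-11.97*exp(2*p) - 9.36*exp(p) + 1.26)*exp(p)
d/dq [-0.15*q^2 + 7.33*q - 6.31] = 7.33 - 0.3*q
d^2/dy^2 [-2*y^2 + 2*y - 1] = -4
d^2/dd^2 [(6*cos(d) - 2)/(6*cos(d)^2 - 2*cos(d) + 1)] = 2*(243*(1 - cos(2*d))^2*cos(d) - 27*(1 - cos(2*d))^2 - 233*cos(d) + 13*cos(2*d) + 144*cos(3*d) - 54*cos(5*d) + 105)/(2*cos(d) - 3*cos(2*d) - 4)^3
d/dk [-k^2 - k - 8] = -2*k - 1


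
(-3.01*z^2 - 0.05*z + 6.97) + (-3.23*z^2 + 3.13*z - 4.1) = -6.24*z^2 + 3.08*z + 2.87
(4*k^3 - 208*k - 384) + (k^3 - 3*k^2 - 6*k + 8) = 5*k^3 - 3*k^2 - 214*k - 376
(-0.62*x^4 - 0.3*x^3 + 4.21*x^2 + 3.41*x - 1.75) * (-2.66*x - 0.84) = 1.6492*x^5 + 1.3188*x^4 - 10.9466*x^3 - 12.607*x^2 + 1.7906*x + 1.47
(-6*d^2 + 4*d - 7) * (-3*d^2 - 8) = 18*d^4 - 12*d^3 + 69*d^2 - 32*d + 56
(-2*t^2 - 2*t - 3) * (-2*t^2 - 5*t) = 4*t^4 + 14*t^3 + 16*t^2 + 15*t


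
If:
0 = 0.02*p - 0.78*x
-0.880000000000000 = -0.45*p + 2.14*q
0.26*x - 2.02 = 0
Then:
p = 303.00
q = 63.30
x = 7.77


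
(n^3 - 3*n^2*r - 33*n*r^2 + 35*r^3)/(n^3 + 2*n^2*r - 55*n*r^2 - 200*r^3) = (-n^2 + 8*n*r - 7*r^2)/(-n^2 + 3*n*r + 40*r^2)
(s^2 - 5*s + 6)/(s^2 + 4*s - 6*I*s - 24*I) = (s^2 - 5*s + 6)/(s^2 + s*(4 - 6*I) - 24*I)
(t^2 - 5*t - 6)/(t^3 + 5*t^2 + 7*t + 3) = (t - 6)/(t^2 + 4*t + 3)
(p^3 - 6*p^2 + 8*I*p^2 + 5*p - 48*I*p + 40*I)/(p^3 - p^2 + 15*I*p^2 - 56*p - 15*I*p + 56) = (p - 5)/(p + 7*I)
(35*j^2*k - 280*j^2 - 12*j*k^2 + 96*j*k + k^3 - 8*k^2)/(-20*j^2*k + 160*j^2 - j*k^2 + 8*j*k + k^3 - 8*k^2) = (-7*j + k)/(4*j + k)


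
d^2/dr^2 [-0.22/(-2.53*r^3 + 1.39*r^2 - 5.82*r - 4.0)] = ((0.6116 - 3.3396*r)*(2.53*r^3 - 1.39*r^2 + 5.82*r + 4.0) + 0.22*(7.59*r^2 - 2.78*r + 5.82)*(15.18*r^2 - 5.56*r + 11.64))/(2.53*r^3 - 1.39*r^2 + 5.82*r + 4.0)^3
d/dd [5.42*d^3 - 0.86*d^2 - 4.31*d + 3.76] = 16.26*d^2 - 1.72*d - 4.31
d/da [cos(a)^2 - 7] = -sin(2*a)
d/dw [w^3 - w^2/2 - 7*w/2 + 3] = 3*w^2 - w - 7/2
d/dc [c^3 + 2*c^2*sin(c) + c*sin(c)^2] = 2*c^2*cos(c) + 3*c^2 + 4*c*sin(c) + c*sin(2*c) + sin(c)^2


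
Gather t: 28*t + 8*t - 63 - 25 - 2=36*t - 90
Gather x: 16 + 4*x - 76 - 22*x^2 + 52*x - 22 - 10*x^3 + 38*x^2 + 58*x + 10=-10*x^3 + 16*x^2 + 114*x - 72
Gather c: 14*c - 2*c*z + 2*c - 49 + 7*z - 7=c*(16 - 2*z) + 7*z - 56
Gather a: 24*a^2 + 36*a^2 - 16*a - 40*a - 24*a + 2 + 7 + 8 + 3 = 60*a^2 - 80*a + 20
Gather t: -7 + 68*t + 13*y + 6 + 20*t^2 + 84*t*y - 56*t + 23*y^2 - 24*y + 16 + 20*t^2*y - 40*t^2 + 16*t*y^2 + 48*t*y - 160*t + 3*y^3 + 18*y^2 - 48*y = t^2*(20*y - 20) + t*(16*y^2 + 132*y - 148) + 3*y^3 + 41*y^2 - 59*y + 15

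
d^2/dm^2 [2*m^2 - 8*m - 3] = 4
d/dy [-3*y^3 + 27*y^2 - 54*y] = -9*y^2 + 54*y - 54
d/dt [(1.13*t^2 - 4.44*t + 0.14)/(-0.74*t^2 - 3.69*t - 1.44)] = (-7.4553*t^2 - 3.0472*t + 6.9102)/(0.5476*t^4 + 5.4612*t^3 + 15.7473*t^2 + 10.6272*t + 2.0736)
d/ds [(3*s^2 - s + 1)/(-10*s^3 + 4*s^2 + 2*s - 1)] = (30*s^4 - 20*s^3 + 40*s^2 - 14*s - 1)/(100*s^6 - 80*s^5 - 24*s^4 + 36*s^3 - 4*s^2 - 4*s + 1)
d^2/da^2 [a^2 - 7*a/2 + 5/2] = 2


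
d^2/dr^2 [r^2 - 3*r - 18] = 2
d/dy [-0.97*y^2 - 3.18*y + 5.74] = -1.94*y - 3.18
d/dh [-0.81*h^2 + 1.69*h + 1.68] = 1.69 - 1.62*h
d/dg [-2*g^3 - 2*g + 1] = -6*g^2 - 2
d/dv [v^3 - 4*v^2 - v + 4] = 3*v^2 - 8*v - 1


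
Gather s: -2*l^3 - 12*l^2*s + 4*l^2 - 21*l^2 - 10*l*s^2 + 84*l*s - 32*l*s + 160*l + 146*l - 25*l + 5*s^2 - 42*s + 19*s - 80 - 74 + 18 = -2*l^3 - 17*l^2 + 281*l + s^2*(5 - 10*l) + s*(-12*l^2 + 52*l - 23) - 136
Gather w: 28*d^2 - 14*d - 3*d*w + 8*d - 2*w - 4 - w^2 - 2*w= 28*d^2 - 6*d - w^2 + w*(-3*d - 4) - 4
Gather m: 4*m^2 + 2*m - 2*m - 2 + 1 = 4*m^2 - 1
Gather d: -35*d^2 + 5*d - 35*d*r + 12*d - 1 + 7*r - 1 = -35*d^2 + d*(17 - 35*r) + 7*r - 2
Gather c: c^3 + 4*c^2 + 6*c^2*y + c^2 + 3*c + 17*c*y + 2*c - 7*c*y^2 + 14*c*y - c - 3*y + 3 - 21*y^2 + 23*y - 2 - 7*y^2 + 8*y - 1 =c^3 + c^2*(6*y + 5) + c*(-7*y^2 + 31*y + 4) - 28*y^2 + 28*y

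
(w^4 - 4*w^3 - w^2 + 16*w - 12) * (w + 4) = w^5 - 17*w^3 + 12*w^2 + 52*w - 48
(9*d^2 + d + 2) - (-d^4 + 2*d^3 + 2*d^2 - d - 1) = d^4 - 2*d^3 + 7*d^2 + 2*d + 3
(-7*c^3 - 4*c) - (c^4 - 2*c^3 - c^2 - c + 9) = -c^4 - 5*c^3 + c^2 - 3*c - 9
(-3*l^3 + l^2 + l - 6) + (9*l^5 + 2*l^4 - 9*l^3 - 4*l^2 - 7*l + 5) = 9*l^5 + 2*l^4 - 12*l^3 - 3*l^2 - 6*l - 1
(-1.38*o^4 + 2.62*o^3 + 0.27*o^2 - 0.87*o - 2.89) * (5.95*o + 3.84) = -8.211*o^5 + 10.2898*o^4 + 11.6673*o^3 - 4.1397*o^2 - 20.5363*o - 11.0976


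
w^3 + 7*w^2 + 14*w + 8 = (w + 1)*(w + 2)*(w + 4)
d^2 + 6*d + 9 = (d + 3)^2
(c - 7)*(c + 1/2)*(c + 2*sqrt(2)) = c^3 - 13*c^2/2 + 2*sqrt(2)*c^2 - 13*sqrt(2)*c - 7*c/2 - 7*sqrt(2)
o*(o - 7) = o^2 - 7*o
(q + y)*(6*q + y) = 6*q^2 + 7*q*y + y^2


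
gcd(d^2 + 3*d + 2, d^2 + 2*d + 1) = d + 1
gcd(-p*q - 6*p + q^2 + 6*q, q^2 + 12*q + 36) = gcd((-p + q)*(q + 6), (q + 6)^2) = q + 6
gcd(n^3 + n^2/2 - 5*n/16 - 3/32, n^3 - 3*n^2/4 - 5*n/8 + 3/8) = n^2 + n/4 - 3/8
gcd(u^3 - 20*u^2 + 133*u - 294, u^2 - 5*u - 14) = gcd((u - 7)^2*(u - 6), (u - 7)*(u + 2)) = u - 7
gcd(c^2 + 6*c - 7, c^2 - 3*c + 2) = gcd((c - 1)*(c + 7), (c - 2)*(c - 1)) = c - 1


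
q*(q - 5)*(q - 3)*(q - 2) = q^4 - 10*q^3 + 31*q^2 - 30*q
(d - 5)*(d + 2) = d^2 - 3*d - 10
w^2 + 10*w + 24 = (w + 4)*(w + 6)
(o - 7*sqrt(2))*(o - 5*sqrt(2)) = o^2 - 12*sqrt(2)*o + 70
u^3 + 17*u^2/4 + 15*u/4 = u*(u + 5/4)*(u + 3)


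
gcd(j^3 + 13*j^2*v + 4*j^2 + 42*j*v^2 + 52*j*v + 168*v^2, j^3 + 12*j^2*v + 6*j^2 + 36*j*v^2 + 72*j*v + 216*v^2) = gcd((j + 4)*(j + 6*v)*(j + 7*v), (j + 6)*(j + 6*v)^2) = j + 6*v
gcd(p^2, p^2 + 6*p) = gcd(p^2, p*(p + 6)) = p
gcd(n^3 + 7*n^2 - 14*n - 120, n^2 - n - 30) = n + 5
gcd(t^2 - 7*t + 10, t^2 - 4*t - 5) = t - 5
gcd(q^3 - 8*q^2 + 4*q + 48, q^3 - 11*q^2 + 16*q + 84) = q^2 - 4*q - 12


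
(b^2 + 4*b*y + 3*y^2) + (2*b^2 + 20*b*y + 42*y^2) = 3*b^2 + 24*b*y + 45*y^2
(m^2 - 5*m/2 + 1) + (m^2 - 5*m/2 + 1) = 2*m^2 - 5*m + 2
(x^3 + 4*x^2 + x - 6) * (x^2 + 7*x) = x^5 + 11*x^4 + 29*x^3 + x^2 - 42*x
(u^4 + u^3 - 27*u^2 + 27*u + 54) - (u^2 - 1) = u^4 + u^3 - 28*u^2 + 27*u + 55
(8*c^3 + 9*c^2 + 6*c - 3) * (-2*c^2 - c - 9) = -16*c^5 - 26*c^4 - 93*c^3 - 81*c^2 - 51*c + 27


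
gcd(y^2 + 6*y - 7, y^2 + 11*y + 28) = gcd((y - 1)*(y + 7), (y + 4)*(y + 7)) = y + 7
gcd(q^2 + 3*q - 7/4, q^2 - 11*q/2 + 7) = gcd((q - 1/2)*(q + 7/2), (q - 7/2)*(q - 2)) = 1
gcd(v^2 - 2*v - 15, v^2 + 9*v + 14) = 1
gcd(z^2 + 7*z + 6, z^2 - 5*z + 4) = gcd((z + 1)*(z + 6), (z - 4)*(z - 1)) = 1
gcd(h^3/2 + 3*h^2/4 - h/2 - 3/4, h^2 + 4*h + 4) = 1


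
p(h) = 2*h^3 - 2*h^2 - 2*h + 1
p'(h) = 6*h^2 - 4*h - 2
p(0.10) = 0.78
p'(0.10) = -2.34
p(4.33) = 117.21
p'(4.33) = 93.17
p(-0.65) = 0.91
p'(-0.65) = 3.14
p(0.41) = -0.02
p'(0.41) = -2.63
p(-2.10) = -22.14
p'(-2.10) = 32.86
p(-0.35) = 1.37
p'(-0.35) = 0.14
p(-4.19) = -172.85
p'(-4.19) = 120.10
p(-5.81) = -447.14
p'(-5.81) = 223.78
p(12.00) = 3145.00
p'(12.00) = 814.00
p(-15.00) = -7169.00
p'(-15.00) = 1408.00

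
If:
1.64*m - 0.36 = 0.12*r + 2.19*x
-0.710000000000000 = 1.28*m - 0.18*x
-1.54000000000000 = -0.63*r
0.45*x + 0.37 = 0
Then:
No Solution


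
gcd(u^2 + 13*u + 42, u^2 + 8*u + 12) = u + 6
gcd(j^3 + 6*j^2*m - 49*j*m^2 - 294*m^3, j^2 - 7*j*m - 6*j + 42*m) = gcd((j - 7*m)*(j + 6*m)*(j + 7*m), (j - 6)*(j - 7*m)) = j - 7*m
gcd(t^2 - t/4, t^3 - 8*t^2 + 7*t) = t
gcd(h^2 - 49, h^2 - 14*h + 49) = h - 7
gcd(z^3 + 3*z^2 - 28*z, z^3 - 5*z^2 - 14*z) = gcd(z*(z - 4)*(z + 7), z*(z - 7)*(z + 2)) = z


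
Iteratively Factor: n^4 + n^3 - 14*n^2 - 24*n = (n + 3)*(n^3 - 2*n^2 - 8*n) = (n + 2)*(n + 3)*(n^2 - 4*n) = (n - 4)*(n + 2)*(n + 3)*(n)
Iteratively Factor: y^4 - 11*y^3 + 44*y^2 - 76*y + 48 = (y - 3)*(y^3 - 8*y^2 + 20*y - 16) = (y - 4)*(y - 3)*(y^2 - 4*y + 4) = (y - 4)*(y - 3)*(y - 2)*(y - 2)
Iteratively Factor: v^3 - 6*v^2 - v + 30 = (v + 2)*(v^2 - 8*v + 15) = (v - 5)*(v + 2)*(v - 3)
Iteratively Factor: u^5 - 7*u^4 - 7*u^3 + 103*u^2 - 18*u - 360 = (u - 3)*(u^4 - 4*u^3 - 19*u^2 + 46*u + 120) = (u - 3)*(u + 2)*(u^3 - 6*u^2 - 7*u + 60) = (u - 4)*(u - 3)*(u + 2)*(u^2 - 2*u - 15) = (u - 5)*(u - 4)*(u - 3)*(u + 2)*(u + 3)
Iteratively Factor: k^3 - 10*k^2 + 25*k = (k - 5)*(k^2 - 5*k) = k*(k - 5)*(k - 5)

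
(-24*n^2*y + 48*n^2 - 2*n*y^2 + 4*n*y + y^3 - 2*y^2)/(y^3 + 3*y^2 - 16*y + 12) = (-24*n^2 - 2*n*y + y^2)/(y^2 + 5*y - 6)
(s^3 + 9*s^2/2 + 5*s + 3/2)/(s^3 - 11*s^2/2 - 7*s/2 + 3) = (2*s^2 + 7*s + 3)/(2*s^2 - 13*s + 6)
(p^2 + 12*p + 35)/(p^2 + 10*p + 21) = (p + 5)/(p + 3)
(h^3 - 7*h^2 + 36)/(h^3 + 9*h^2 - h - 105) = (h^2 - 4*h - 12)/(h^2 + 12*h + 35)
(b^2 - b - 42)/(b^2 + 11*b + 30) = (b - 7)/(b + 5)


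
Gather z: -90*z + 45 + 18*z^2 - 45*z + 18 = 18*z^2 - 135*z + 63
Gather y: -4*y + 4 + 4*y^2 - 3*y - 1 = 4*y^2 - 7*y + 3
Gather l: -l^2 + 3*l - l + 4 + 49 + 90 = -l^2 + 2*l + 143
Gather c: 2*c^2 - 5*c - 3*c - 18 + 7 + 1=2*c^2 - 8*c - 10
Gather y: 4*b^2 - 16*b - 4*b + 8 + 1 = 4*b^2 - 20*b + 9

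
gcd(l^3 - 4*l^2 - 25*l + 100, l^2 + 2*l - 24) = l - 4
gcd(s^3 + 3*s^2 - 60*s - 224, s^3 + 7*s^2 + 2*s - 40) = s + 4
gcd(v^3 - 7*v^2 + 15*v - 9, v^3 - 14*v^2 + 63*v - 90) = v - 3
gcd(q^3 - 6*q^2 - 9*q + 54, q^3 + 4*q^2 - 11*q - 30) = q - 3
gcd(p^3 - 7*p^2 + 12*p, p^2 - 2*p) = p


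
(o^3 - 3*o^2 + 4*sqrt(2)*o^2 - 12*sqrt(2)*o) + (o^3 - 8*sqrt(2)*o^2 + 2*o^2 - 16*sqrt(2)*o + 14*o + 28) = 2*o^3 - 4*sqrt(2)*o^2 - o^2 - 28*sqrt(2)*o + 14*o + 28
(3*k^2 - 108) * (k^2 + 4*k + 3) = 3*k^4 + 12*k^3 - 99*k^2 - 432*k - 324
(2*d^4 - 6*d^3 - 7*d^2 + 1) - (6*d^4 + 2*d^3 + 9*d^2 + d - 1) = -4*d^4 - 8*d^3 - 16*d^2 - d + 2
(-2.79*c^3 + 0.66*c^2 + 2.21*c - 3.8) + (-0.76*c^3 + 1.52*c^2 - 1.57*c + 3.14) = -3.55*c^3 + 2.18*c^2 + 0.64*c - 0.66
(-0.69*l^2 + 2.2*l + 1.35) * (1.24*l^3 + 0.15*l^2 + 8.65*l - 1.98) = -0.8556*l^5 + 2.6245*l^4 - 3.9645*l^3 + 20.5987*l^2 + 7.3215*l - 2.673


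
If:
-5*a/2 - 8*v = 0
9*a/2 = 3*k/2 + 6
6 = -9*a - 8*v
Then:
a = -12/13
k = -88/13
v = 15/52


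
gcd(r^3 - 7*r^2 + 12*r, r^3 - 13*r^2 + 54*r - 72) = r^2 - 7*r + 12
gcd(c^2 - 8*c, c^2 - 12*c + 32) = c - 8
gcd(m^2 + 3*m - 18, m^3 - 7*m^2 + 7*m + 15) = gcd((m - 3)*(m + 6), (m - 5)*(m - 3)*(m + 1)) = m - 3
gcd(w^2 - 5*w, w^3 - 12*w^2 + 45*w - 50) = w - 5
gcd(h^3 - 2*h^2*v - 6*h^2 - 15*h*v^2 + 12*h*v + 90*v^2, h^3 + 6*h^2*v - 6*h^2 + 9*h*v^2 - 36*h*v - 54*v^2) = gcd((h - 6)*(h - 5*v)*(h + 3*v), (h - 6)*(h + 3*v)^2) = h^2 + 3*h*v - 6*h - 18*v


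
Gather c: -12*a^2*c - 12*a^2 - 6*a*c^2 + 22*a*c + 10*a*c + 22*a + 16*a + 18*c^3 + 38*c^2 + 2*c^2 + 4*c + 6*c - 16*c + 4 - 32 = -12*a^2 + 38*a + 18*c^3 + c^2*(40 - 6*a) + c*(-12*a^2 + 32*a - 6) - 28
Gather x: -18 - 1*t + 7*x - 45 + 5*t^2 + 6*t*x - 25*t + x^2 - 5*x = 5*t^2 - 26*t + x^2 + x*(6*t + 2) - 63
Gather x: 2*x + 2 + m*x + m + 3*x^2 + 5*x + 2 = m + 3*x^2 + x*(m + 7) + 4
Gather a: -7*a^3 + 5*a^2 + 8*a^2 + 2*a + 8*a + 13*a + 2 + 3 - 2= -7*a^3 + 13*a^2 + 23*a + 3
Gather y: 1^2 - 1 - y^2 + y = -y^2 + y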